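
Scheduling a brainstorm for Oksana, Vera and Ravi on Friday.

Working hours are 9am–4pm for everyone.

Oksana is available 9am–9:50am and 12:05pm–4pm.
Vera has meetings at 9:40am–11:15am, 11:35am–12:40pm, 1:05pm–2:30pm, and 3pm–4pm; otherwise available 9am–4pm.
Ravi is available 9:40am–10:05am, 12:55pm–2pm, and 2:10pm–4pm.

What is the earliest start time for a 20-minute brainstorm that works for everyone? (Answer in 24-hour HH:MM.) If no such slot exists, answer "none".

14:30

Vera free within 09:00–16:00: 09:00–09:40, 11:15–11:35, 12:40–13:05, 14:30–15:00.
Oksana ∩ Vera: 09:00–09:40, 12:40–13:05, 14:30–15:00.
Oksana ∩ Vera ∩ Ravi: 12:55–13:05, 14:30–15:00.
Windows ≥ 20 min: 14:30–15:00.
Earliest such window starts at 14:30.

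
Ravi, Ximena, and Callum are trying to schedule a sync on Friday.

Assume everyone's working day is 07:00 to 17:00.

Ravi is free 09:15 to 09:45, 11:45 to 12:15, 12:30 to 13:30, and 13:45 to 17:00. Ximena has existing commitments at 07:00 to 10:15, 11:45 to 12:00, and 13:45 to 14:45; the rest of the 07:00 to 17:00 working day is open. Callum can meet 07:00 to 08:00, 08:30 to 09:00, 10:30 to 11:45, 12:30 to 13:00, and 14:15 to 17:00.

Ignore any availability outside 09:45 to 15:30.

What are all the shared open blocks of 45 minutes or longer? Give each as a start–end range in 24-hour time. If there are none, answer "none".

14:45–15:30

Ximena free within 07:00–17:00: 10:15–11:45, 12:00–13:45, 14:45–17:00.
Ravi ∩ Ximena: 12:00–12:15, 12:30–13:30, 14:45–17:00.
Ravi ∩ Ximena ∩ Callum: 12:30–13:00, 14:45–17:00.
Restricted to 09:45–15:30: 12:30–13:00, 14:45–15:30.
Windows ≥ 45 min: 14:45–15:30.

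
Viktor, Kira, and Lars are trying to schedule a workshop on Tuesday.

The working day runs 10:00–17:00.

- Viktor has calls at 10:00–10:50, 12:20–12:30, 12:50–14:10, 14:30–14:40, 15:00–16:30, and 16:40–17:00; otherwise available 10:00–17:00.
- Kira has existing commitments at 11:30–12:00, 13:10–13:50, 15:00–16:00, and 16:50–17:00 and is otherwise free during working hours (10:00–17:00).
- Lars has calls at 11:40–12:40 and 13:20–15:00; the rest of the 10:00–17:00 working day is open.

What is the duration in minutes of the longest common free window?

Viktor free within 10:00–17:00: 10:50–12:20, 12:30–12:50, 14:10–14:30, 14:40–15:00, 16:30–16:40.
Kira free within 10:00–17:00: 10:00–11:30, 12:00–13:10, 13:50–15:00, 16:00–16:50.
Lars free within 10:00–17:00: 10:00–11:40, 12:40–13:20, 15:00–17:00.
Viktor ∩ Kira: 10:50–11:30, 12:00–12:20, 12:30–12:50, 14:10–14:30, 14:40–15:00, 16:30–16:40.
Viktor ∩ Kira ∩ Lars: 10:50–11:30, 12:40–12:50, 16:30–16:40.
Common window lengths: 40, 10, 10 min; longest is 40.

40 minutes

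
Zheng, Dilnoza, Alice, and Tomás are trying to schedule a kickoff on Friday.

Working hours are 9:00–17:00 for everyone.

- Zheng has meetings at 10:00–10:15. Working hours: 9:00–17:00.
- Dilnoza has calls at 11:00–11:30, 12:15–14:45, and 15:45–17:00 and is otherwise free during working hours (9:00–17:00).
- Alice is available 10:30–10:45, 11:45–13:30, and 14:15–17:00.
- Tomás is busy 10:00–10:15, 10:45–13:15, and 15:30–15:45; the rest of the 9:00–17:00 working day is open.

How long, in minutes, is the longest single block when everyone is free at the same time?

45 minutes

Zheng free within 09:00–17:00: 09:00–10:00, 10:15–17:00.
Dilnoza free within 09:00–17:00: 09:00–11:00, 11:30–12:15, 14:45–15:45.
Tomás free within 09:00–17:00: 09:00–10:00, 10:15–10:45, 13:15–15:30, 15:45–17:00.
Zheng ∩ Dilnoza: 09:00–10:00, 10:15–11:00, 11:30–12:15, 14:45–15:45.
Zheng ∩ Dilnoza ∩ Alice: 10:30–10:45, 11:45–12:15, 14:45–15:45.
Zheng ∩ Dilnoza ∩ Alice ∩ Tomás: 10:30–10:45, 14:45–15:30.
Common window lengths: 15, 45 min; longest is 45.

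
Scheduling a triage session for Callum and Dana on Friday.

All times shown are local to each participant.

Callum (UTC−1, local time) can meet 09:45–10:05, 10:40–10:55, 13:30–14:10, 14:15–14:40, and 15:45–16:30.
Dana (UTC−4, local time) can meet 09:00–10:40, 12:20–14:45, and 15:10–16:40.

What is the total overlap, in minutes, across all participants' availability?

Callum → UTC: 10:45–11:05, 11:40–11:55, 14:30–15:10, 15:15–15:40, 16:45–17:30.
Dana → UTC: 13:00–14:40, 16:20–18:45, 19:10–20:40.
Callum ∩ Dana: 14:30–14:40, 16:45–17:30.
Total common minutes: 10 + 45 = 55.

55 minutes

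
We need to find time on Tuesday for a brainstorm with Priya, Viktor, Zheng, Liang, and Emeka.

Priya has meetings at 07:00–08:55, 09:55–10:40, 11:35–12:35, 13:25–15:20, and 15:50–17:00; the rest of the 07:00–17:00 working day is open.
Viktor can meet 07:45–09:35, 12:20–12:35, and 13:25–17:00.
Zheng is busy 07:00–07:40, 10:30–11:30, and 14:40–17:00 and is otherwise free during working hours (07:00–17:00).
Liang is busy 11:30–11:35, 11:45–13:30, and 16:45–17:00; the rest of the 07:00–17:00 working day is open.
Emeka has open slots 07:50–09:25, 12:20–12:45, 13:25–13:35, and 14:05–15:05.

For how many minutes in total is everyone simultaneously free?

30 minutes

Priya free within 07:00–17:00: 08:55–09:55, 10:40–11:35, 12:35–13:25, 15:20–15:50.
Zheng free within 07:00–17:00: 07:40–10:30, 11:30–14:40.
Liang free within 07:00–17:00: 07:00–11:30, 11:35–11:45, 13:30–16:45.
Priya ∩ Viktor: 08:55–09:35, 15:20–15:50.
Priya ∩ Viktor ∩ Zheng: 08:55–09:35.
Priya ∩ Viktor ∩ Zheng ∩ Liang: 08:55–09:35.
Priya ∩ Viktor ∩ Zheng ∩ Liang ∩ Emeka: 08:55–09:25.
Total common minutes: 30.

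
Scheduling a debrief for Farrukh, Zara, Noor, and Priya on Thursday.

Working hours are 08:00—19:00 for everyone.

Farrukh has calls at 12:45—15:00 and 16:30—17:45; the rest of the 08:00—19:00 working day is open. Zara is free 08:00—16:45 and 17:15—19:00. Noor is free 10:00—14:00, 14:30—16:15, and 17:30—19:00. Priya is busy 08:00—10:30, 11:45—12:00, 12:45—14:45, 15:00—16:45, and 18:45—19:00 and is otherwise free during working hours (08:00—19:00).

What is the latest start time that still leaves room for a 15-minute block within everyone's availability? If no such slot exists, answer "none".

Farrukh free within 08:00–19:00: 08:00–12:45, 15:00–16:30, 17:45–19:00.
Priya free within 08:00–19:00: 10:30–11:45, 12:00–12:45, 14:45–15:00, 16:45–18:45.
Farrukh ∩ Zara: 08:00–12:45, 15:00–16:30, 17:45–19:00.
Farrukh ∩ Zara ∩ Noor: 10:00–12:45, 15:00–16:15, 17:45–19:00.
Farrukh ∩ Zara ∩ Noor ∩ Priya: 10:30–11:45, 12:00–12:45, 17:45–18:45.
Windows ≥ 15 min: 10:30–11:45, 12:00–12:45, 17:45–18:45.
Latest start in the last window 17:45–18:45 is 18:45 − 15 min = 18:30.

18:30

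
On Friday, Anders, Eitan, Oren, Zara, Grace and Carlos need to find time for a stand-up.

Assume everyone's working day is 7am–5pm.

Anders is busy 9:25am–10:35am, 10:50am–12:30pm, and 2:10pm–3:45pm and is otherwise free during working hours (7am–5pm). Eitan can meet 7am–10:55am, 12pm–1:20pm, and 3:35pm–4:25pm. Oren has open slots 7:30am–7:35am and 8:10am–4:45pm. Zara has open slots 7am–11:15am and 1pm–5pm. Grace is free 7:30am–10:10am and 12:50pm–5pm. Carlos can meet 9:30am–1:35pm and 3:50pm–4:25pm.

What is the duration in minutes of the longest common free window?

35 minutes

Anders free within 07:00–17:00: 07:00–09:25, 10:35–10:50, 12:30–14:10, 15:45–17:00.
Anders ∩ Eitan: 07:00–09:25, 10:35–10:50, 12:30–13:20, 15:45–16:25.
Anders ∩ Eitan ∩ Oren: 07:30–07:35, 08:10–09:25, 10:35–10:50, 12:30–13:20, 15:45–16:25.
Anders ∩ Eitan ∩ Oren ∩ Zara: 07:30–07:35, 08:10–09:25, 10:35–10:50, 13:00–13:20, 15:45–16:25.
Anders ∩ Eitan ∩ Oren ∩ Zara ∩ Grace: 07:30–07:35, 08:10–09:25, 13:00–13:20, 15:45–16:25.
Anders ∩ Eitan ∩ Oren ∩ Zara ∩ Grace ∩ Carlos: 13:00–13:20, 15:50–16:25.
Common window lengths: 20, 35 min; longest is 35.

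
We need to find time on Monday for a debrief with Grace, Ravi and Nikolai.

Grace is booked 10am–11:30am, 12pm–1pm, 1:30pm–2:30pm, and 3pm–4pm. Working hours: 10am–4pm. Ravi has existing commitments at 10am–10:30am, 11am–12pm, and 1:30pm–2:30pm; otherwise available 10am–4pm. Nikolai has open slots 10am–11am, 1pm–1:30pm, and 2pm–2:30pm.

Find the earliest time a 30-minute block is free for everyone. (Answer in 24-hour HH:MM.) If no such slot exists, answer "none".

Grace free within 10:00–16:00: 11:30–12:00, 13:00–13:30, 14:30–15:00.
Ravi free within 10:00–16:00: 10:30–11:00, 12:00–13:30, 14:30–16:00.
Grace ∩ Ravi: 13:00–13:30, 14:30–15:00.
Grace ∩ Ravi ∩ Nikolai: 13:00–13:30.
Windows ≥ 30 min: 13:00–13:30.
Earliest such window starts at 13:00.

13:00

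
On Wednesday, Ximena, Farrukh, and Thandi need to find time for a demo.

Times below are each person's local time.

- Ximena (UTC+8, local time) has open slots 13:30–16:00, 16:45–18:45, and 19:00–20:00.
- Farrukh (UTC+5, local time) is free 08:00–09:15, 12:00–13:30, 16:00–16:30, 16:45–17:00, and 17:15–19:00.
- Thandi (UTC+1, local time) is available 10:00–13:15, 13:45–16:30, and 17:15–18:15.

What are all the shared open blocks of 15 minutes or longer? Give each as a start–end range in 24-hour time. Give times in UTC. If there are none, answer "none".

11:00–11:30, 11:45–12:00

Ximena → UTC: 05:30–08:00, 08:45–10:45, 11:00–12:00.
Farrukh → UTC: 03:00–04:15, 07:00–08:30, 11:00–11:30, 11:45–12:00, 12:15–14:00.
Thandi → UTC: 09:00–12:15, 12:45–15:30, 16:15–17:15.
Ximena ∩ Farrukh: 07:00–08:00, 11:00–11:30, 11:45–12:00.
Ximena ∩ Farrukh ∩ Thandi: 11:00–11:30, 11:45–12:00.
Windows ≥ 15 min: 11:00–11:30, 11:45–12:00.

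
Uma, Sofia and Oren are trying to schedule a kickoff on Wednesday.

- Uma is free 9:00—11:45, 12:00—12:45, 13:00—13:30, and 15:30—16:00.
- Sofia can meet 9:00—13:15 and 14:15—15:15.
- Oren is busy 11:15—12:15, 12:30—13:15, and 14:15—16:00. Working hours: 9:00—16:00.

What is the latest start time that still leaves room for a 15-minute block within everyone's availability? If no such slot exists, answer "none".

12:15

Oren free within 09:00–16:00: 09:00–11:15, 12:15–12:30, 13:15–14:15.
Uma ∩ Sofia: 09:00–11:45, 12:00–12:45, 13:00–13:15.
Uma ∩ Sofia ∩ Oren: 09:00–11:15, 12:15–12:30.
Windows ≥ 15 min: 09:00–11:15, 12:15–12:30.
Latest start in the last window 12:15–12:30 is 12:30 − 15 min = 12:15.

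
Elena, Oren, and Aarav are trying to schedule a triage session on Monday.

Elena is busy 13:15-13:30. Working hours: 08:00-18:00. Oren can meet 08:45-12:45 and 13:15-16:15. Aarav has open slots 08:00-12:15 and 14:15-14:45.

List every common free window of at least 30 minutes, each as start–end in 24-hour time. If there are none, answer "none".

Elena free within 08:00–18:00: 08:00–13:15, 13:30–18:00.
Elena ∩ Oren: 08:45–12:45, 13:30–16:15.
Elena ∩ Oren ∩ Aarav: 08:45–12:15, 14:15–14:45.
Windows ≥ 30 min: 08:45–12:15, 14:15–14:45.

08:45–12:15, 14:15–14:45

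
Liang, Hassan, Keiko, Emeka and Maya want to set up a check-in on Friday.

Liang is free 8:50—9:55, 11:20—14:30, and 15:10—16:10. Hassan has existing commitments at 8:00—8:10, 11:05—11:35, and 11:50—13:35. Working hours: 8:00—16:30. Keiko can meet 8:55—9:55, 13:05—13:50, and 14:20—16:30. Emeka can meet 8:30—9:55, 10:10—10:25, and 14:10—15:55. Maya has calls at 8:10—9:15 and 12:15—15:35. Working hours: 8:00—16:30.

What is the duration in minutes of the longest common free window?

Hassan free within 08:00–16:30: 08:10–11:05, 11:35–11:50, 13:35–16:30.
Maya free within 08:00–16:30: 08:00–08:10, 09:15–12:15, 15:35–16:30.
Liang ∩ Hassan: 08:50–09:55, 11:35–11:50, 13:35–14:30, 15:10–16:10.
Liang ∩ Hassan ∩ Keiko: 08:55–09:55, 13:35–13:50, 14:20–14:30, 15:10–16:10.
Liang ∩ Hassan ∩ Keiko ∩ Emeka: 08:55–09:55, 14:20–14:30, 15:10–15:55.
Liang ∩ Hassan ∩ Keiko ∩ Emeka ∩ Maya: 09:15–09:55, 15:35–15:55.
Common window lengths: 40, 20 min; longest is 40.

40 minutes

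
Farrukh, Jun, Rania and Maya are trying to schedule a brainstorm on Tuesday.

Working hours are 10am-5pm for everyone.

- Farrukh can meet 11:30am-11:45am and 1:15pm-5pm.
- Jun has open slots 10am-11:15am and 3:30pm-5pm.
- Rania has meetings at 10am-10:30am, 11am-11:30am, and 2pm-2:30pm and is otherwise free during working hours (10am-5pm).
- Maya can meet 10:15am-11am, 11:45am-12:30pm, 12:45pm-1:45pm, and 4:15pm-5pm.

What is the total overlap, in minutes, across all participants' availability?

45 minutes

Rania free within 10:00–17:00: 10:30–11:00, 11:30–14:00, 14:30–17:00.
Farrukh ∩ Jun: 15:30–17:00.
Farrukh ∩ Jun ∩ Rania: 15:30–17:00.
Farrukh ∩ Jun ∩ Rania ∩ Maya: 16:15–17:00.
Total common minutes: 45.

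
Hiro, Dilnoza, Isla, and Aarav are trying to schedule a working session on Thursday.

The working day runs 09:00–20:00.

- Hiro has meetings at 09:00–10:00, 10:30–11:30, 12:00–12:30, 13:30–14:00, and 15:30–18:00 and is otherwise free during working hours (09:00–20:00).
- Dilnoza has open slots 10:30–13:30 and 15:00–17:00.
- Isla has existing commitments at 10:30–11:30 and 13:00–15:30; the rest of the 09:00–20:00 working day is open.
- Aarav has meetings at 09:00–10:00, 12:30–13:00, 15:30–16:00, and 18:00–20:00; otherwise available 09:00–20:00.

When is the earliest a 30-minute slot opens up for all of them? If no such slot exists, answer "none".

11:30

Hiro free within 09:00–20:00: 10:00–10:30, 11:30–12:00, 12:30–13:30, 14:00–15:30, 18:00–20:00.
Isla free within 09:00–20:00: 09:00–10:30, 11:30–13:00, 15:30–20:00.
Aarav free within 09:00–20:00: 10:00–12:30, 13:00–15:30, 16:00–18:00.
Hiro ∩ Dilnoza: 11:30–12:00, 12:30–13:30, 15:00–15:30.
Hiro ∩ Dilnoza ∩ Isla: 11:30–12:00, 12:30–13:00.
Hiro ∩ Dilnoza ∩ Isla ∩ Aarav: 11:30–12:00.
Windows ≥ 30 min: 11:30–12:00.
Earliest such window starts at 11:30.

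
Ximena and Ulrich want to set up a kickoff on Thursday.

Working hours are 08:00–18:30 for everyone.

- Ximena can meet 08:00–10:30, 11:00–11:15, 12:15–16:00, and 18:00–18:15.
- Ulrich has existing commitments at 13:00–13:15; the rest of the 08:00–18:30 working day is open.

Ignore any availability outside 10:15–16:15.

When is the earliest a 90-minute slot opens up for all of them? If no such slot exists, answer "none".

Ulrich free within 08:00–18:30: 08:00–13:00, 13:15–18:30.
Ximena ∩ Ulrich: 08:00–10:30, 11:00–11:15, 12:15–13:00, 13:15–16:00, 18:00–18:15.
Restricted to 10:15–16:15: 10:15–10:30, 11:00–11:15, 12:15–13:00, 13:15–16:00.
Windows ≥ 90 min: 13:15–16:00.
Earliest such window starts at 13:15.

13:15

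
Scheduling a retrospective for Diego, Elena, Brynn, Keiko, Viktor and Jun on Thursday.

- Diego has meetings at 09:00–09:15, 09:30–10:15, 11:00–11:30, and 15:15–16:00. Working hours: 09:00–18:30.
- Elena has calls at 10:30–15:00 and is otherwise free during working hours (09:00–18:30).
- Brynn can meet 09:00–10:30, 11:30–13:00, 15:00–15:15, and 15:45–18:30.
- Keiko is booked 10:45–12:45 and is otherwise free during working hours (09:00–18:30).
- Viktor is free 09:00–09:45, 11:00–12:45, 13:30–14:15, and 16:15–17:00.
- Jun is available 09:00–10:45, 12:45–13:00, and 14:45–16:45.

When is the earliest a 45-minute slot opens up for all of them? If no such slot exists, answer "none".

none

Diego free within 09:00–18:30: 09:15–09:30, 10:15–11:00, 11:30–15:15, 16:00–18:30.
Elena free within 09:00–18:30: 09:00–10:30, 15:00–18:30.
Keiko free within 09:00–18:30: 09:00–10:45, 12:45–18:30.
Diego ∩ Elena: 09:15–09:30, 10:15–10:30, 15:00–15:15, 16:00–18:30.
Diego ∩ Elena ∩ Brynn: 09:15–09:30, 10:15–10:30, 15:00–15:15, 16:00–18:30.
Diego ∩ Elena ∩ Brynn ∩ Keiko: 09:15–09:30, 10:15–10:30, 15:00–15:15, 16:00–18:30.
Diego ∩ Elena ∩ Brynn ∩ Keiko ∩ Viktor: 09:15–09:30, 16:15–17:00.
Diego ∩ Elena ∩ Brynn ∩ Keiko ∩ Viktor ∩ Jun: 09:15–09:30, 16:15–16:45.
Windows ≥ 45 min: (none).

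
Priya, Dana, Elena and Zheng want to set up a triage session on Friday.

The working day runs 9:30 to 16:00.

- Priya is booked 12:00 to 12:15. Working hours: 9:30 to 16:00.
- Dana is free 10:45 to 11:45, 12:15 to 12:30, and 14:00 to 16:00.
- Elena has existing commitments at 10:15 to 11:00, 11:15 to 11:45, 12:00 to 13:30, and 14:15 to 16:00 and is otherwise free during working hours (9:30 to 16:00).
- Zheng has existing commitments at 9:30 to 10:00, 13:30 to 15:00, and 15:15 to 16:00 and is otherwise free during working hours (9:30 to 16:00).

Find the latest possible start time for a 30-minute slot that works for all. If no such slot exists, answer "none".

none

Priya free within 09:30–16:00: 09:30–12:00, 12:15–16:00.
Elena free within 09:30–16:00: 09:30–10:15, 11:00–11:15, 11:45–12:00, 13:30–14:15.
Zheng free within 09:30–16:00: 10:00–13:30, 15:00–15:15.
Priya ∩ Dana: 10:45–11:45, 12:15–12:30, 14:00–16:00.
Priya ∩ Dana ∩ Elena: 11:00–11:15, 14:00–14:15.
Priya ∩ Dana ∩ Elena ∩ Zheng: 11:00–11:15.
Windows ≥ 30 min: (none).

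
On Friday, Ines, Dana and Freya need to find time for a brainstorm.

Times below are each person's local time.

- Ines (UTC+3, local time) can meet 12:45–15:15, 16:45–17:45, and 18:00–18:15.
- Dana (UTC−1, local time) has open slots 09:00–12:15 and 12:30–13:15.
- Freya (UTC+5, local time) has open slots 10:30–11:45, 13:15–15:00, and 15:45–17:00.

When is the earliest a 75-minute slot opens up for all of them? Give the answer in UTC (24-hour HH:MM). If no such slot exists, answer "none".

10:45

Ines → UTC: 09:45–12:15, 13:45–14:45, 15:00–15:15.
Dana → UTC: 10:00–13:15, 13:30–14:15.
Freya → UTC: 05:30–06:45, 08:15–10:00, 10:45–12:00.
Ines ∩ Dana: 10:00–12:15, 13:45–14:15.
Ines ∩ Dana ∩ Freya: 10:45–12:00.
Windows ≥ 75 min: 10:45–12:00.
Earliest such window starts at 10:45.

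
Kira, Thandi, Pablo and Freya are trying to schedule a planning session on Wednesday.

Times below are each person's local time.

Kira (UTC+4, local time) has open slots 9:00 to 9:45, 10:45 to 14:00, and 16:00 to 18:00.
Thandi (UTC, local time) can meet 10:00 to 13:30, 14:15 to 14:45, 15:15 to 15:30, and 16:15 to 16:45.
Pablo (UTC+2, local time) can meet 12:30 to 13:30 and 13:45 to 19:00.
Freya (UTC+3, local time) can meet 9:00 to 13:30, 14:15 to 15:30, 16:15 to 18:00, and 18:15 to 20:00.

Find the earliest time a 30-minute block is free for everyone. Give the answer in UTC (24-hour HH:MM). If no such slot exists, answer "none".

12:00

Kira → UTC: 05:00–05:45, 06:45–10:00, 12:00–14:00.
Thandi → UTC: 10:00–13:30, 14:15–14:45, 15:15–15:30, 16:15–16:45.
Pablo → UTC: 10:30–11:30, 11:45–17:00.
Freya → UTC: 06:00–10:30, 11:15–12:30, 13:15–15:00, 15:15–17:00.
Kira ∩ Thandi: 12:00–13:30.
Kira ∩ Thandi ∩ Pablo: 12:00–13:30.
Kira ∩ Thandi ∩ Pablo ∩ Freya: 12:00–12:30, 13:15–13:30.
Windows ≥ 30 min: 12:00–12:30.
Earliest such window starts at 12:00.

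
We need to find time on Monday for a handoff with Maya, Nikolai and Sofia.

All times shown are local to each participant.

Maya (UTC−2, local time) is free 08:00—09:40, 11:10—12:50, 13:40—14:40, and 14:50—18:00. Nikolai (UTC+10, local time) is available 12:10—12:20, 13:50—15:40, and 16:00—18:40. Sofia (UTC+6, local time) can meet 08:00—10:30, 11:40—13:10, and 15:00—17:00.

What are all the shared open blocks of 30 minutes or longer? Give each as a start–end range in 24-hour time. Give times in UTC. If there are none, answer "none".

Maya → UTC: 10:00–11:40, 13:10–14:50, 15:40–16:40, 16:50–20:00.
Nikolai → UTC: 02:10–02:20, 03:50–05:40, 06:00–08:40.
Sofia → UTC: 02:00–04:30, 05:40–07:10, 09:00–11:00.
Maya ∩ Nikolai: (none).
Maya ∩ Nikolai ∩ Sofia: (none).
Windows ≥ 30 min: (none).

none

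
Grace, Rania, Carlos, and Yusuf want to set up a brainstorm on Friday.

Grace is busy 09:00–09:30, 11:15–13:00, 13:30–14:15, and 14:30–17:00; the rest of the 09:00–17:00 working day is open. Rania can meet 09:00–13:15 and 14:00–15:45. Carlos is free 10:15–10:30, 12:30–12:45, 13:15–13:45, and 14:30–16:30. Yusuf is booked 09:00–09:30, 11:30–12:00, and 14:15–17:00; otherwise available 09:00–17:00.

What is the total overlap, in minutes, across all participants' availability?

15 minutes

Grace free within 09:00–17:00: 09:30–11:15, 13:00–13:30, 14:15–14:30.
Yusuf free within 09:00–17:00: 09:30–11:30, 12:00–14:15.
Grace ∩ Rania: 09:30–11:15, 13:00–13:15, 14:15–14:30.
Grace ∩ Rania ∩ Carlos: 10:15–10:30.
Grace ∩ Rania ∩ Carlos ∩ Yusuf: 10:15–10:30.
Total common minutes: 15.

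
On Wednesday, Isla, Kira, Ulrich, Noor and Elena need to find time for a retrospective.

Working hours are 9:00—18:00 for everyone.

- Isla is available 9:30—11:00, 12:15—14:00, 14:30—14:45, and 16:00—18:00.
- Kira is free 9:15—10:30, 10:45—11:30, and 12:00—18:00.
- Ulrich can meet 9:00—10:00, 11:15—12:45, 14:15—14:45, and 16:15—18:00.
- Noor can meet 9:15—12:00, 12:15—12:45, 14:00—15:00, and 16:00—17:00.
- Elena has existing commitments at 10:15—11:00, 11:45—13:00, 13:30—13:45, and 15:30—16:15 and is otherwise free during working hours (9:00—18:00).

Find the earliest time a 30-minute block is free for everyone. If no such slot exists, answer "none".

Elena free within 09:00–18:00: 09:00–10:15, 11:00–11:45, 13:00–13:30, 13:45–15:30, 16:15–18:00.
Isla ∩ Kira: 09:30–10:30, 10:45–11:00, 12:15–14:00, 14:30–14:45, 16:00–18:00.
Isla ∩ Kira ∩ Ulrich: 09:30–10:00, 12:15–12:45, 14:30–14:45, 16:15–18:00.
Isla ∩ Kira ∩ Ulrich ∩ Noor: 09:30–10:00, 12:15–12:45, 14:30–14:45, 16:15–17:00.
Isla ∩ Kira ∩ Ulrich ∩ Noor ∩ Elena: 09:30–10:00, 14:30–14:45, 16:15–17:00.
Windows ≥ 30 min: 09:30–10:00, 16:15–17:00.
Earliest such window starts at 09:30.

09:30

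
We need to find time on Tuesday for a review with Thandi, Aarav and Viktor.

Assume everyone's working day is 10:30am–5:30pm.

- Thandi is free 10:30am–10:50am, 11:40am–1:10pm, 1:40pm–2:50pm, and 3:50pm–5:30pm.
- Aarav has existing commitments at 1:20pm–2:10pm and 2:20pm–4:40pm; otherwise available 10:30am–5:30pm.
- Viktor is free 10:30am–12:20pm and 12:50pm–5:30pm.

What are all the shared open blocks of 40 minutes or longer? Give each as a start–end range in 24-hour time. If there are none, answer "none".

11:40–12:20, 16:40–17:30

Aarav free within 10:30–17:30: 10:30–13:20, 14:10–14:20, 16:40–17:30.
Thandi ∩ Aarav: 10:30–10:50, 11:40–13:10, 14:10–14:20, 16:40–17:30.
Thandi ∩ Aarav ∩ Viktor: 10:30–10:50, 11:40–12:20, 12:50–13:10, 14:10–14:20, 16:40–17:30.
Windows ≥ 40 min: 11:40–12:20, 16:40–17:30.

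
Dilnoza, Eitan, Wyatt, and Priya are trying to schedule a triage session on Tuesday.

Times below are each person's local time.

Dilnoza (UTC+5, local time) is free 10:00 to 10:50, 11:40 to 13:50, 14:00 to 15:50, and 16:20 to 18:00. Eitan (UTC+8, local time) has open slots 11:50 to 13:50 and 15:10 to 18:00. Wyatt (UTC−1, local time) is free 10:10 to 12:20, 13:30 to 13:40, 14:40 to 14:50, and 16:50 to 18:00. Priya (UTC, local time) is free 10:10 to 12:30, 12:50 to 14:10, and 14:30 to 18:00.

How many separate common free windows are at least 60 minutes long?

Dilnoza → UTC: 05:00–05:50, 06:40–08:50, 09:00–10:50, 11:20–13:00.
Eitan → UTC: 03:50–05:50, 07:10–10:00.
Wyatt → UTC: 11:10–13:20, 14:30–14:40, 15:40–15:50, 17:50–19:00.
Priya → UTC: 10:10–12:30, 12:50–14:10, 14:30–18:00.
Dilnoza ∩ Eitan: 05:00–05:50, 07:10–08:50, 09:00–10:00.
Dilnoza ∩ Eitan ∩ Wyatt: (none).
Dilnoza ∩ Eitan ∩ Wyatt ∩ Priya: (none).
Windows ≥ 60 min: (none).
That's 0 windows.

0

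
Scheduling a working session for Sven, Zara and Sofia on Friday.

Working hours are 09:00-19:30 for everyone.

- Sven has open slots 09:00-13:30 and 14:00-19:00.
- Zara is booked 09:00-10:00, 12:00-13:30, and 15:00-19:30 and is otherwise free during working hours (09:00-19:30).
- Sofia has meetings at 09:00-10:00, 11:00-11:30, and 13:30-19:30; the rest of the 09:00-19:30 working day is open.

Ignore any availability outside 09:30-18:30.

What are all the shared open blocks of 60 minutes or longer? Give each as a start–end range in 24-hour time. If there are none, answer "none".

10:00–11:00

Zara free within 09:00–19:30: 10:00–12:00, 13:30–15:00.
Sofia free within 09:00–19:30: 10:00–11:00, 11:30–13:30.
Sven ∩ Zara: 10:00–12:00, 14:00–15:00.
Sven ∩ Zara ∩ Sofia: 10:00–11:00, 11:30–12:00.
Restricted to 09:30–18:30: 10:00–11:00, 11:30–12:00.
Windows ≥ 60 min: 10:00–11:00.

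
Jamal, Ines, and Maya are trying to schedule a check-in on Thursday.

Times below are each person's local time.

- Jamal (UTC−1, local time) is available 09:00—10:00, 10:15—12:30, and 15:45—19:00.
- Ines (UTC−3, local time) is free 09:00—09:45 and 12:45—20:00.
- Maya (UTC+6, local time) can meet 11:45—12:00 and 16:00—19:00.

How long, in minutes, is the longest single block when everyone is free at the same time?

45 minutes

Jamal → UTC: 10:00–11:00, 11:15–13:30, 16:45–20:00.
Ines → UTC: 12:00–12:45, 15:45–23:00.
Maya → UTC: 05:45–06:00, 10:00–13:00.
Jamal ∩ Ines: 12:00–12:45, 16:45–20:00.
Jamal ∩ Ines ∩ Maya: 12:00–12:45.
Single common window of 45 minutes.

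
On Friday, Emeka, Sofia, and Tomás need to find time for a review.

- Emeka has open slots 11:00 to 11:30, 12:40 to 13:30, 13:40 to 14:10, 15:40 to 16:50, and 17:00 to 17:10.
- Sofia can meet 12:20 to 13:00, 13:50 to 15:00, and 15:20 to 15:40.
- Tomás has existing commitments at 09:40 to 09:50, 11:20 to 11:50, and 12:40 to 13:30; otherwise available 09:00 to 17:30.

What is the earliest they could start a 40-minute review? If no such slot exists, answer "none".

none

Tomás free within 09:00–17:30: 09:00–09:40, 09:50–11:20, 11:50–12:40, 13:30–17:30.
Emeka ∩ Sofia: 12:40–13:00, 13:50–14:10.
Emeka ∩ Sofia ∩ Tomás: 13:50–14:10.
Windows ≥ 40 min: (none).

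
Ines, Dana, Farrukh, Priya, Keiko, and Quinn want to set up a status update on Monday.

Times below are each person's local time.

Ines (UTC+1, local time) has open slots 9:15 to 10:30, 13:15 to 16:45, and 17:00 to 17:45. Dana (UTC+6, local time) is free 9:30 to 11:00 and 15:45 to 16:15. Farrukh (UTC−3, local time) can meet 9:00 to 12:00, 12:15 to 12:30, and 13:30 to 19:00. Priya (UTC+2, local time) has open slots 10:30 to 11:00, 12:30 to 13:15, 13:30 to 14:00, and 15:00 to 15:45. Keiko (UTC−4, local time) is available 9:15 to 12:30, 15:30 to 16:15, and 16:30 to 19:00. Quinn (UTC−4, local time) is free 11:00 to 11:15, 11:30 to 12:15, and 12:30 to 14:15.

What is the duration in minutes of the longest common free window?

Ines → UTC: 08:15–09:30, 12:15–15:45, 16:00–16:45.
Dana → UTC: 03:30–05:00, 09:45–10:15.
Farrukh → UTC: 12:00–15:00, 15:15–15:30, 16:30–22:00.
Priya → UTC: 08:30–09:00, 10:30–11:15, 11:30–12:00, 13:00–13:45.
Keiko → UTC: 13:15–16:30, 19:30–20:15, 20:30–23:00.
Quinn → UTC: 15:00–15:15, 15:30–16:15, 16:30–18:15.
Ines ∩ Dana: (none).
Ines ∩ Dana ∩ Farrukh: (none).
Ines ∩ Dana ∩ Farrukh ∩ Priya: (none).
Ines ∩ Dana ∩ Farrukh ∩ Priya ∩ Keiko: (none).
Ines ∩ Dana ∩ Farrukh ∩ Priya ∩ Keiko ∩ Quinn: (none).
No common window.

0 minutes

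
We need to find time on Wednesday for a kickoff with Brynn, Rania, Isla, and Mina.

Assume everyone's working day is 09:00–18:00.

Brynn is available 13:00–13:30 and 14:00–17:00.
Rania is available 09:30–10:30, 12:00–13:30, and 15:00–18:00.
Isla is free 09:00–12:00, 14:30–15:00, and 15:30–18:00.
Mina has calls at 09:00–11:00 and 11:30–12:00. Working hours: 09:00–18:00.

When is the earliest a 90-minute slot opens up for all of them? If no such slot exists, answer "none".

Mina free within 09:00–18:00: 11:00–11:30, 12:00–18:00.
Brynn ∩ Rania: 13:00–13:30, 15:00–17:00.
Brynn ∩ Rania ∩ Isla: 15:30–17:00.
Brynn ∩ Rania ∩ Isla ∩ Mina: 15:30–17:00.
Windows ≥ 90 min: 15:30–17:00.
Earliest such window starts at 15:30.

15:30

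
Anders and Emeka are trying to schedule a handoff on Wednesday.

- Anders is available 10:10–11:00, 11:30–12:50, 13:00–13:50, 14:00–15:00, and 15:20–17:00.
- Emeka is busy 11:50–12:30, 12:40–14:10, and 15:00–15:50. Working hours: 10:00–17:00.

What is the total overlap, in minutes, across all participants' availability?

Emeka free within 10:00–17:00: 10:00–11:50, 12:30–12:40, 14:10–15:00, 15:50–17:00.
Anders ∩ Emeka: 10:10–11:00, 11:30–11:50, 12:30–12:40, 14:10–15:00, 15:50–17:00.
Total common minutes: 50 + 20 + 10 + 50 + 70 = 200.

200 minutes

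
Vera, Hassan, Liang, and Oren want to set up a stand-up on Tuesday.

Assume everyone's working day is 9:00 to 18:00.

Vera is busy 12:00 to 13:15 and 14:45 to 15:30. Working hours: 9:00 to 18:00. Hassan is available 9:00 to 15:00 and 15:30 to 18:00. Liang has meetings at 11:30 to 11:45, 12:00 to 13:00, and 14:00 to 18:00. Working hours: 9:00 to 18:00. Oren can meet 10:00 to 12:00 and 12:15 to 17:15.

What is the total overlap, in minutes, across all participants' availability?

150 minutes

Vera free within 09:00–18:00: 09:00–12:00, 13:15–14:45, 15:30–18:00.
Liang free within 09:00–18:00: 09:00–11:30, 11:45–12:00, 13:00–14:00.
Vera ∩ Hassan: 09:00–12:00, 13:15–14:45, 15:30–18:00.
Vera ∩ Hassan ∩ Liang: 09:00–11:30, 11:45–12:00, 13:15–14:00.
Vera ∩ Hassan ∩ Liang ∩ Oren: 10:00–11:30, 11:45–12:00, 13:15–14:00.
Total common minutes: 90 + 15 + 45 = 150.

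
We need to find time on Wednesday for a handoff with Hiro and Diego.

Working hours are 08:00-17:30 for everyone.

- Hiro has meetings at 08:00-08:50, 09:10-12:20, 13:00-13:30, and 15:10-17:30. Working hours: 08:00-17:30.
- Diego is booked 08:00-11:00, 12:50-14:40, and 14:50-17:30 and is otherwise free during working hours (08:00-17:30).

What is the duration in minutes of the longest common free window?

30 minutes

Hiro free within 08:00–17:30: 08:50–09:10, 12:20–13:00, 13:30–15:10.
Diego free within 08:00–17:30: 11:00–12:50, 14:40–14:50.
Hiro ∩ Diego: 12:20–12:50, 14:40–14:50.
Common window lengths: 30, 10 min; longest is 30.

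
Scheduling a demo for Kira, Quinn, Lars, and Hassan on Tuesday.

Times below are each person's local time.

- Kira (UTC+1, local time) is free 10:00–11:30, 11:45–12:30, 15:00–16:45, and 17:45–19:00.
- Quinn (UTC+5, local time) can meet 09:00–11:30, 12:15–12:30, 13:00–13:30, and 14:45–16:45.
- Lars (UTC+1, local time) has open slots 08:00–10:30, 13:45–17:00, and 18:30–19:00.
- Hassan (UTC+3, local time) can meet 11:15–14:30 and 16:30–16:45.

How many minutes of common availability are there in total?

Kira → UTC: 09:00–10:30, 10:45–11:30, 14:00–15:45, 16:45–18:00.
Quinn → UTC: 04:00–06:30, 07:15–07:30, 08:00–08:30, 09:45–11:45.
Lars → UTC: 07:00–09:30, 12:45–16:00, 17:30–18:00.
Hassan → UTC: 08:15–11:30, 13:30–13:45.
Kira ∩ Quinn: 09:45–10:30, 10:45–11:30.
Kira ∩ Quinn ∩ Lars: (none).
Kira ∩ Quinn ∩ Lars ∩ Hassan: (none).
Total common minutes: 0.

0 minutes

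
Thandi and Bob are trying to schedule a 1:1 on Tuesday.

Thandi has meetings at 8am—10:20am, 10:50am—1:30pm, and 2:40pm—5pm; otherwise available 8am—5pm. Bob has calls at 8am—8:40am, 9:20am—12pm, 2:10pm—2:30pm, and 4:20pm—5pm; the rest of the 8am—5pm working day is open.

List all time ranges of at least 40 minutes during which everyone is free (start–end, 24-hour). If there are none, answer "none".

13:30–14:10

Thandi free within 08:00–17:00: 10:20–10:50, 13:30–14:40.
Bob free within 08:00–17:00: 08:40–09:20, 12:00–14:10, 14:30–16:20.
Thandi ∩ Bob: 13:30–14:10, 14:30–14:40.
Windows ≥ 40 min: 13:30–14:10.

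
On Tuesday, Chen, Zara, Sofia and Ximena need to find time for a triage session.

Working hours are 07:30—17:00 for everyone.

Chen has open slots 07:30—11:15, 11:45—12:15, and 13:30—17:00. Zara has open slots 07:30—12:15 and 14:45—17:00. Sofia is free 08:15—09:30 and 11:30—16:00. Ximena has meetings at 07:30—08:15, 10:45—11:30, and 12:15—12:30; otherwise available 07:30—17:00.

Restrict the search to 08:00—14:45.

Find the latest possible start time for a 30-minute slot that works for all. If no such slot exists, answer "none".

11:45

Ximena free within 07:30–17:00: 08:15–10:45, 11:30–12:15, 12:30–17:00.
Chen ∩ Zara: 07:30–11:15, 11:45–12:15, 14:45–17:00.
Chen ∩ Zara ∩ Sofia: 08:15–09:30, 11:45–12:15, 14:45–16:00.
Chen ∩ Zara ∩ Sofia ∩ Ximena: 08:15–09:30, 11:45–12:15, 14:45–16:00.
Restricted to 08:00–14:45: 08:15–09:30, 11:45–12:15.
Windows ≥ 30 min: 08:15–09:30, 11:45–12:15.
Latest start in the last window 11:45–12:15 is 12:15 − 30 min = 11:45.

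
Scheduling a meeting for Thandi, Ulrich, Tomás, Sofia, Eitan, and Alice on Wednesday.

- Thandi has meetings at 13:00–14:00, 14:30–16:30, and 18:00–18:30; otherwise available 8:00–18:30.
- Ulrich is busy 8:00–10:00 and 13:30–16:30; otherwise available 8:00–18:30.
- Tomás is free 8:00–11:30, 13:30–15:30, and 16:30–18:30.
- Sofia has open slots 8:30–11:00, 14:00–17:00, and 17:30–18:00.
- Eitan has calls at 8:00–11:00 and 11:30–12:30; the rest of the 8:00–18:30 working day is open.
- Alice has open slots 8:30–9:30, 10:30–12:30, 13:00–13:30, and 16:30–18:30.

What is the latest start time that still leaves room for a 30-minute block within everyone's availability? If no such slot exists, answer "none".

Thandi free within 08:00–18:30: 08:00–13:00, 14:00–14:30, 16:30–18:00.
Ulrich free within 08:00–18:30: 10:00–13:30, 16:30–18:30.
Eitan free within 08:00–18:30: 11:00–11:30, 12:30–18:30.
Thandi ∩ Ulrich: 10:00–13:00, 16:30–18:00.
Thandi ∩ Ulrich ∩ Tomás: 10:00–11:30, 16:30–18:00.
Thandi ∩ Ulrich ∩ Tomás ∩ Sofia: 10:00–11:00, 16:30–17:00, 17:30–18:00.
Thandi ∩ Ulrich ∩ Tomás ∩ Sofia ∩ Eitan: 16:30–17:00, 17:30–18:00.
Thandi ∩ Ulrich ∩ Tomás ∩ Sofia ∩ Eitan ∩ Alice: 16:30–17:00, 17:30–18:00.
Windows ≥ 30 min: 16:30–17:00, 17:30–18:00.
Latest start in the last window 17:30–18:00 is 18:00 − 30 min = 17:30.

17:30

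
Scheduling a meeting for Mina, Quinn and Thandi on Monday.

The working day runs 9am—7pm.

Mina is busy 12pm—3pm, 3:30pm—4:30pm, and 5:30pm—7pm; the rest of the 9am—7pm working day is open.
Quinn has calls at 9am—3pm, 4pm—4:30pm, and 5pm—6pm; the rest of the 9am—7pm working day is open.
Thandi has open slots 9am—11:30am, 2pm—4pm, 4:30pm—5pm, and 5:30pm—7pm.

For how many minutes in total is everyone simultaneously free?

Mina free within 09:00–19:00: 09:00–12:00, 15:00–15:30, 16:30–17:30.
Quinn free within 09:00–19:00: 15:00–16:00, 16:30–17:00, 18:00–19:00.
Mina ∩ Quinn: 15:00–15:30, 16:30–17:00.
Mina ∩ Quinn ∩ Thandi: 15:00–15:30, 16:30–17:00.
Total common minutes: 30 + 30 = 60.

60 minutes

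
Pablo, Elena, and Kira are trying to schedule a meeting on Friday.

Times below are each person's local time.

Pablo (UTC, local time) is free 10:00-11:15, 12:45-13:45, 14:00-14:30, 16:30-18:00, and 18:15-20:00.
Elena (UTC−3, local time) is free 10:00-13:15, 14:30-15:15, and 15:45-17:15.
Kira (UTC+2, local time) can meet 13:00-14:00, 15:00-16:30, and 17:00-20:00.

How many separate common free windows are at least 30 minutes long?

Pablo → UTC: 10:00–11:15, 12:45–13:45, 14:00–14:30, 16:30–18:00, 18:15–20:00.
Elena → UTC: 13:00–16:15, 17:30–18:15, 18:45–20:15.
Kira → UTC: 11:00–12:00, 13:00–14:30, 15:00–18:00.
Pablo ∩ Elena: 13:00–13:45, 14:00–14:30, 17:30–18:00, 18:45–20:00.
Pablo ∩ Elena ∩ Kira: 13:00–13:45, 14:00–14:30, 17:30–18:00.
Windows ≥ 30 min: 13:00–13:45, 14:00–14:30, 17:30–18:00.
That's 3 windows.

3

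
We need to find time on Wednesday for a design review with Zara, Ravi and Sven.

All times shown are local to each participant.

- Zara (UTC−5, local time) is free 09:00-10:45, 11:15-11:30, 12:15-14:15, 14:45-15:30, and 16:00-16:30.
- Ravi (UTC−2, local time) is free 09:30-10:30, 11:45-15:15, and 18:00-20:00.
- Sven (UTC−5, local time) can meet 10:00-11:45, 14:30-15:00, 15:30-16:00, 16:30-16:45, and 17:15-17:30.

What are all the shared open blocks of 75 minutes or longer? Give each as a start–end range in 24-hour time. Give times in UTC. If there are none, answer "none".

Zara → UTC: 14:00–15:45, 16:15–16:30, 17:15–19:15, 19:45–20:30, 21:00–21:30.
Ravi → UTC: 11:30–12:30, 13:45–17:15, 20:00–22:00.
Sven → UTC: 15:00–16:45, 19:30–20:00, 20:30–21:00, 21:30–21:45, 22:15–22:30.
Zara ∩ Ravi: 14:00–15:45, 16:15–16:30, 20:00–20:30, 21:00–21:30.
Zara ∩ Ravi ∩ Sven: 15:00–15:45, 16:15–16:30.
Windows ≥ 75 min: (none).

none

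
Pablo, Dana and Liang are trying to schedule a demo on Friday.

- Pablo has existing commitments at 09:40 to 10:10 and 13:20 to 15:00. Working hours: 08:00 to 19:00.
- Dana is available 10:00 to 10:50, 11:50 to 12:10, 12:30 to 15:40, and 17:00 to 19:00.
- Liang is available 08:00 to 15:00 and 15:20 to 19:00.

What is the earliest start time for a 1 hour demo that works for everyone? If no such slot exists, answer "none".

17:00

Pablo free within 08:00–19:00: 08:00–09:40, 10:10–13:20, 15:00–19:00.
Pablo ∩ Dana: 10:10–10:50, 11:50–12:10, 12:30–13:20, 15:00–15:40, 17:00–19:00.
Pablo ∩ Dana ∩ Liang: 10:10–10:50, 11:50–12:10, 12:30–13:20, 15:20–15:40, 17:00–19:00.
Windows ≥ 60 min: 17:00–19:00.
Earliest such window starts at 17:00.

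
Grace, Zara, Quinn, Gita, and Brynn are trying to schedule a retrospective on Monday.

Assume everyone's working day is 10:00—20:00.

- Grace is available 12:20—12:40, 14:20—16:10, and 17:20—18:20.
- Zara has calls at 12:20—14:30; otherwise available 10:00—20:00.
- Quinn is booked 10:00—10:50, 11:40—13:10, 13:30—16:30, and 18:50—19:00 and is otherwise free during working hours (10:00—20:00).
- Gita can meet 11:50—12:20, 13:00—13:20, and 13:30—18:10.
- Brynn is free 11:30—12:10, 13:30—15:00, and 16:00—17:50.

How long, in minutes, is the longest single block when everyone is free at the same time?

Zara free within 10:00–20:00: 10:00–12:20, 14:30–20:00.
Quinn free within 10:00–20:00: 10:50–11:40, 13:10–13:30, 16:30–18:50, 19:00–20:00.
Grace ∩ Zara: 14:30–16:10, 17:20–18:20.
Grace ∩ Zara ∩ Quinn: 17:20–18:20.
Grace ∩ Zara ∩ Quinn ∩ Gita: 17:20–18:10.
Grace ∩ Zara ∩ Quinn ∩ Gita ∩ Brynn: 17:20–17:50.
Single common window of 30 minutes.

30 minutes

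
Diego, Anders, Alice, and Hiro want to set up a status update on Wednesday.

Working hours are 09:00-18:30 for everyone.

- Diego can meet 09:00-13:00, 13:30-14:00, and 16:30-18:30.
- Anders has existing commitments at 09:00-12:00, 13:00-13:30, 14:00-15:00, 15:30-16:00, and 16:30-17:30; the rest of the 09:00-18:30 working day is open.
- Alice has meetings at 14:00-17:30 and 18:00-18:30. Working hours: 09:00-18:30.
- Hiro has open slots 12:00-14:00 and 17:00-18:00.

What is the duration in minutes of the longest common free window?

60 minutes

Anders free within 09:00–18:30: 12:00–13:00, 13:30–14:00, 15:00–15:30, 16:00–16:30, 17:30–18:30.
Alice free within 09:00–18:30: 09:00–14:00, 17:30–18:00.
Diego ∩ Anders: 12:00–13:00, 13:30–14:00, 17:30–18:30.
Diego ∩ Anders ∩ Alice: 12:00–13:00, 13:30–14:00, 17:30–18:00.
Diego ∩ Anders ∩ Alice ∩ Hiro: 12:00–13:00, 13:30–14:00, 17:30–18:00.
Common window lengths: 60, 30, 30 min; longest is 60.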